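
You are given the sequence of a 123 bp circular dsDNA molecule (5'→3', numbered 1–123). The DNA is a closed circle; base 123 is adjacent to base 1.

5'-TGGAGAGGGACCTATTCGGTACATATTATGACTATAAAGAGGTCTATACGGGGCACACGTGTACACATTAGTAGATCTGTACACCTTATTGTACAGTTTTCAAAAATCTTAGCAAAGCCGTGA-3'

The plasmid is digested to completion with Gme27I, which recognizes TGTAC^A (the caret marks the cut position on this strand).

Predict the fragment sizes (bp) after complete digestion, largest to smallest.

93, 18, 12 bp

Gme27I sites (TGTACA) start at positions 60, 78, 90.
Gme27I cuts after base 5 of each site (before the last base), so after positions 64, 82, 94.
Circular molecule, 3 cuts → 3 fragments:
  65–82 → 18 bp
  83–94 → 12 bp
  95–123 then 1–64 → 29 + 64 = 93 bp
Sorted largest to smallest: 93, 18, 12 bp.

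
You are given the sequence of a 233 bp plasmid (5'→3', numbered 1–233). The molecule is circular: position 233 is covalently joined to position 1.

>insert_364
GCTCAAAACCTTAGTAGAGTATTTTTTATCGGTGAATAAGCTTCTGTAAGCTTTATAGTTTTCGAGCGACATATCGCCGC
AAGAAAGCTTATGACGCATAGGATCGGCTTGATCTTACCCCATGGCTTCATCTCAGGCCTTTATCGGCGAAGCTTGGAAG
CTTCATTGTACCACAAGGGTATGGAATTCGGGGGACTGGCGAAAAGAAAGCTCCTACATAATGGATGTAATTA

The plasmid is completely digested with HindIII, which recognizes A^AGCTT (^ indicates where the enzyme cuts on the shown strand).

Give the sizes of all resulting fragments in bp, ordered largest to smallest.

113, 65, 37, 10, 8 bp

HindIII sites (AAGCTT) start at positions 38, 48, 85, 150, 158.
HindIII cuts after the first base of each site, so after positions 38, 48, 85, 150, 158.
Circular molecule, 5 cuts → 5 fragments:
  39–48 → 10 bp
  49–85 → 37 bp
  86–150 → 65 bp
  151–158 → 8 bp
  159–233 then 1–38 → 75 + 38 = 113 bp
Sorted largest to smallest: 113, 65, 37, 10, 8 bp.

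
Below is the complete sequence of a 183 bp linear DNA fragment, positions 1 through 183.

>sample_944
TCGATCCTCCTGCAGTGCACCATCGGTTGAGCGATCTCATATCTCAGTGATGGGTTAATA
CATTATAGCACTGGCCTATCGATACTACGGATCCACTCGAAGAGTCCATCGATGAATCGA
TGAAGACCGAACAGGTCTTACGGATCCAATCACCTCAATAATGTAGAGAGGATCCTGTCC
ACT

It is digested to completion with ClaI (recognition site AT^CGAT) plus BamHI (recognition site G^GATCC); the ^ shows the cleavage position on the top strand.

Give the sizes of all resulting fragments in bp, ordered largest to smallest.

ClaI sites (ATCGAT) start at positions 78, 108, 116.
ClaI cuts after base 2 of each site, so after positions 79, 109, 117.
BamHI sites (GGATCC) start at positions 89, 142, 170.
BamHI cuts after the first base of each site, so after positions 89, 142, 170.
Combined cut positions: 79, 89, 109, 117, 142, 170.
Linear molecule, 6 cuts → 7 fragments:
  1–79 → 79 bp
  80–89 → 10 bp
  90–109 → 20 bp
  110–117 → 8 bp
  118–142 → 25 bp
  143–170 → 28 bp
  171–183 → 13 bp
Sorted largest to smallest: 79, 28, 25, 20, 13, 10, 8 bp.

79, 28, 25, 20, 13, 10, 8 bp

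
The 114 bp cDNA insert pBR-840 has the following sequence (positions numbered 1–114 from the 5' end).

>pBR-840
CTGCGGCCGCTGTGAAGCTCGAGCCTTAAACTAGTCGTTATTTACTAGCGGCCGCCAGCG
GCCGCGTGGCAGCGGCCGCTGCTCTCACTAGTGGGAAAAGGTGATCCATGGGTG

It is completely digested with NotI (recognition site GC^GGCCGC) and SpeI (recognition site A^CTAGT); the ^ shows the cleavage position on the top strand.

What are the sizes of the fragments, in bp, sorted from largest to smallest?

27, 26, 19, 14, 14, 10, 4 bp

NotI sites (GCGGCCGC) start at positions 3, 48, 58, 72.
NotI cuts after base 2 of each site, so after positions 4, 49, 59, 73.
SpeI sites (ACTAGT) start at positions 30, 87.
SpeI cuts after the first base of each site, so after positions 30, 87.
Combined cut positions: 4, 30, 49, 59, 73, 87.
Linear molecule, 6 cuts → 7 fragments:
  1–4 → 4 bp
  5–30 → 26 bp
  31–49 → 19 bp
  50–59 → 10 bp
  60–73 → 14 bp
  74–87 → 14 bp
  88–114 → 27 bp
Sorted largest to smallest: 27, 26, 19, 14, 14, 10, 4 bp.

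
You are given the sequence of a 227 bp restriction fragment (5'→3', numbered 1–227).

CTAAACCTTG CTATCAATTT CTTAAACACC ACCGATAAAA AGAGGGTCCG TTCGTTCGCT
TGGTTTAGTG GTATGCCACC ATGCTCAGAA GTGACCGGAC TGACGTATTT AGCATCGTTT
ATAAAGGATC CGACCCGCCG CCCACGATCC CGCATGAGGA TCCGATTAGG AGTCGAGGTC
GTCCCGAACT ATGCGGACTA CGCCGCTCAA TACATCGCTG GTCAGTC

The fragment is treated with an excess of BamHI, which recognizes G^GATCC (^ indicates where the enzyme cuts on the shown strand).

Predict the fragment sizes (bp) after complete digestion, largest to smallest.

126, 69, 32 bp

BamHI sites (GGATCC) start at positions 126, 158.
BamHI cuts after the first base of each site, so after positions 126, 158.
Linear molecule, 2 cuts → 3 fragments:
  1–126 → 126 bp
  127–158 → 32 bp
  159–227 → 69 bp
Sorted largest to smallest: 126, 69, 32 bp.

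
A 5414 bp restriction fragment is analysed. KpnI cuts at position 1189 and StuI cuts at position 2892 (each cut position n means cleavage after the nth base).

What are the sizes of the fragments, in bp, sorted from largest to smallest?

Combined cut positions (sorted): 1189, 2892.
Linear molecule, 2 cuts → 3 fragments:
  1189 − 0 = 1189 bp
  2892 − 1189 = 1703 bp
  5414 − 2892 = 2522 bp
Sorted largest to smallest: 2522, 1703, 1189 bp.

2522, 1703, 1189 bp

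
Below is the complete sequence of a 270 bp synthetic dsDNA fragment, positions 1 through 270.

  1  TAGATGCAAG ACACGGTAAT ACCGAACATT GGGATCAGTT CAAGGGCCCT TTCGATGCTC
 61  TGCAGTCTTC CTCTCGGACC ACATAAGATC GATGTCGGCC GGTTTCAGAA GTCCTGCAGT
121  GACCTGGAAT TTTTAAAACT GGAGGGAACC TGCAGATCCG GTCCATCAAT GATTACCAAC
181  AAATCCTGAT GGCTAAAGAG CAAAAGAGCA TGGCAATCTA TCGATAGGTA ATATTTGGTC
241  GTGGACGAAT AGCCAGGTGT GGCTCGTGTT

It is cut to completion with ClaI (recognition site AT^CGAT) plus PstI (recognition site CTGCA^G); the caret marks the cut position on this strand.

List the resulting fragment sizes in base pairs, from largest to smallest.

67, 64, 49, 36, 29, 25 bp

ClaI sites (ATCGAT) start at positions 88, 220.
ClaI cuts after base 2 of each site, so after positions 89, 221.
PstI sites (CTGCAG) start at positions 60, 114, 150.
PstI cuts after base 5 of each site (before the last base), so after positions 64, 118, 154.
Combined cut positions: 64, 89, 118, 154, 221.
Linear molecule, 5 cuts → 6 fragments:
  1–64 → 64 bp
  65–89 → 25 bp
  90–118 → 29 bp
  119–154 → 36 bp
  155–221 → 67 bp
  222–270 → 49 bp
Sorted largest to smallest: 67, 64, 49, 36, 29, 25 bp.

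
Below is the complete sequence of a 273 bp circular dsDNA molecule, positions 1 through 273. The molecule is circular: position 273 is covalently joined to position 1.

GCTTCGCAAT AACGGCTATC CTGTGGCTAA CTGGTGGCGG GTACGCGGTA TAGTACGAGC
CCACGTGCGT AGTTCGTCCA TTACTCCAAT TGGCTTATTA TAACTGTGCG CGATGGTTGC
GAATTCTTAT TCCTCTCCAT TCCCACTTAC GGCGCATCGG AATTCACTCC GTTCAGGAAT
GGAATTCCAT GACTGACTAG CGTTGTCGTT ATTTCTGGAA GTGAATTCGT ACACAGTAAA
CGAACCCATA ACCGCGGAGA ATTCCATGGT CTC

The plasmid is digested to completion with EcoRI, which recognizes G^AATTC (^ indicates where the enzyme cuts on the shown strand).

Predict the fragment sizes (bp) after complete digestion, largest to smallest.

EcoRI sites (GAATTC) start at positions 121, 160, 182, 223, 259.
EcoRI cuts after the first base of each site, so after positions 121, 160, 182, 223, 259.
Circular molecule, 5 cuts → 5 fragments:
  122–160 → 39 bp
  161–182 → 22 bp
  183–223 → 41 bp
  224–259 → 36 bp
  260–273 then 1–121 → 14 + 121 = 135 bp
Sorted largest to smallest: 135, 41, 39, 36, 22 bp.

135, 41, 39, 36, 22 bp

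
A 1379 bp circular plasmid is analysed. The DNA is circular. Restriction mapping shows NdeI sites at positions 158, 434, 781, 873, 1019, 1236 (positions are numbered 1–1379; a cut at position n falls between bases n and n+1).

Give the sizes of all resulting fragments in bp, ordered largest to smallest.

347, 301, 276, 217, 146, 92 bp

Circular molecule, 6 cuts → 6 fragments:
  434 − 158 = 276 bp
  781 − 434 = 347 bp
  873 − 781 = 92 bp
  1019 − 873 = 146 bp
  1236 − 1019 = 217 bp
  wrap: 1379 − 1236 + 158 = 301 bp
Sorted largest to smallest: 347, 301, 276, 217, 146, 92 bp.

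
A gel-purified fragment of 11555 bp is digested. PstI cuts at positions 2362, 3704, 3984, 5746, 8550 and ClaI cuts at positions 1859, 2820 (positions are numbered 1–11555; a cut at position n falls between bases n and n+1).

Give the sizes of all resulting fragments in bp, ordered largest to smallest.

3005, 2804, 1859, 1762, 884, 503, 458, 280 bp

Combined cut positions (sorted): 1859, 2362, 2820, 3704, 3984, 5746, 8550.
Linear molecule, 7 cuts → 8 fragments:
  1859 − 0 = 1859 bp
  2362 − 1859 = 503 bp
  2820 − 2362 = 458 bp
  3704 − 2820 = 884 bp
  3984 − 3704 = 280 bp
  5746 − 3984 = 1762 bp
  8550 − 5746 = 2804 bp
  11555 − 8550 = 3005 bp
Sorted largest to smallest: 3005, 2804, 1859, 1762, 884, 503, 458, 280 bp.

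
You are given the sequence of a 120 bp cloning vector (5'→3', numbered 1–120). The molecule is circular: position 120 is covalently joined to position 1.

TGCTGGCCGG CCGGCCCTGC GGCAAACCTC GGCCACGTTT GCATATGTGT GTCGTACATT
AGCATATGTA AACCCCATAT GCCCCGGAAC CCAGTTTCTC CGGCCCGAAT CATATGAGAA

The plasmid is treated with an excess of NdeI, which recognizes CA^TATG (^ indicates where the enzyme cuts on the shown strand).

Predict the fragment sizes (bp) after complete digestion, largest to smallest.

NdeI sites (CATATG) start at positions 42, 63, 76, 111.
NdeI cuts after base 2 of each site, so after positions 43, 64, 77, 112.
Circular molecule, 4 cuts → 4 fragments:
  44–64 → 21 bp
  65–77 → 13 bp
  78–112 → 35 bp
  113–120 then 1–43 → 8 + 43 = 51 bp
Sorted largest to smallest: 51, 35, 21, 13 bp.

51, 35, 21, 13 bp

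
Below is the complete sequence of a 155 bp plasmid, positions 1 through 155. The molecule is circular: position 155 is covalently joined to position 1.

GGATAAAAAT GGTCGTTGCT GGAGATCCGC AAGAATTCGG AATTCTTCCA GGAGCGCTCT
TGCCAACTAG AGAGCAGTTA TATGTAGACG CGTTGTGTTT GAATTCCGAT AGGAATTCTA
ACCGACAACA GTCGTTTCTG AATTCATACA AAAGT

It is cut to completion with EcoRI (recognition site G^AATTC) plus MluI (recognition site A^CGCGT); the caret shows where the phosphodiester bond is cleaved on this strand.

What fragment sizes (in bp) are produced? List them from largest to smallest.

EcoRI sites (GAATTC) start at positions 33, 40, 101, 113, 140.
EcoRI cuts after the first base of each site, so after positions 33, 40, 101, 113, 140.
The MluI site (ACGCGT) starts at position 88.
MluI cuts after the first base of each site, so after position 88.
Combined cut positions: 33, 40, 88, 101, 113, 140.
Circular molecule, 6 cuts → 6 fragments:
  34–40 → 7 bp
  41–88 → 48 bp
  89–101 → 13 bp
  102–113 → 12 bp
  114–140 → 27 bp
  141–155 then 1–33 → 15 + 33 = 48 bp
Sorted largest to smallest: 48, 48, 27, 13, 12, 7 bp.

48, 48, 27, 13, 12, 7 bp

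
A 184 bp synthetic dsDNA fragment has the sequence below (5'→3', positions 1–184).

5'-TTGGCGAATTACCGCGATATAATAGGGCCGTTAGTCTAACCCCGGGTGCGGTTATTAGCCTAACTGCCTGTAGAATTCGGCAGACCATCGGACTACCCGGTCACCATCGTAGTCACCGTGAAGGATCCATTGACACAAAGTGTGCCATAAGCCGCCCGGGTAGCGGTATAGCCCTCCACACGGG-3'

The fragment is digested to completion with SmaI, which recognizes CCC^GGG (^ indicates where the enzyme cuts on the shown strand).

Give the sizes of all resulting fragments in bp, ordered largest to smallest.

SmaI sites (CCCGGG) start at positions 41, 155.
SmaI cuts after base 3 of each site, so after positions 43, 157.
Linear molecule, 2 cuts → 3 fragments:
  1–43 → 43 bp
  44–157 → 114 bp
  158–184 → 27 bp
Sorted largest to smallest: 114, 43, 27 bp.

114, 43, 27 bp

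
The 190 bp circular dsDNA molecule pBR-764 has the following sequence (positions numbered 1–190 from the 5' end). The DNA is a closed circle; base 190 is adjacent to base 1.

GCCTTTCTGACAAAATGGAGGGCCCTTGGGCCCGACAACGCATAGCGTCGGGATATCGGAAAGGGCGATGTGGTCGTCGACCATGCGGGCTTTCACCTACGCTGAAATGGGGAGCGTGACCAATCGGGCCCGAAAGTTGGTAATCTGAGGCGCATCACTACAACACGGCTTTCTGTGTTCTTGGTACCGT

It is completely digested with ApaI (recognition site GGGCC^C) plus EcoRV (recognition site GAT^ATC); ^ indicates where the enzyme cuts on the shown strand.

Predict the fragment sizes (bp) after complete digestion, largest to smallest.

84, 76, 22, 8 bp

ApaI sites (GGGCCC) start at positions 20, 28, 126.
ApaI cuts after base 5 of each site (before the last base), so after positions 24, 32, 130.
The EcoRV site (GATATC) starts at position 52.
EcoRV cuts after base 3 of each site, so after position 54.
Combined cut positions: 24, 32, 54, 130.
Circular molecule, 4 cuts → 4 fragments:
  25–32 → 8 bp
  33–54 → 22 bp
  55–130 → 76 bp
  131–190 then 1–24 → 60 + 24 = 84 bp
Sorted largest to smallest: 84, 76, 22, 8 bp.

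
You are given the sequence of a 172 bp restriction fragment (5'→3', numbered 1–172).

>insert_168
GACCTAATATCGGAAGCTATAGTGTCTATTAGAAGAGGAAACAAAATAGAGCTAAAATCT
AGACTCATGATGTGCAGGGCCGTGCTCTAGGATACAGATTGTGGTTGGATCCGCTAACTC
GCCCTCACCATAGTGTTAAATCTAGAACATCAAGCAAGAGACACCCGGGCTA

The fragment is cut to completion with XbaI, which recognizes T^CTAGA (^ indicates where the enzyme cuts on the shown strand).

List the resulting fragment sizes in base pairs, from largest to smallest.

XbaI sites (TCTAGA) start at positions 58, 141.
XbaI cuts after the first base of each site, so after positions 58, 141.
Linear molecule, 2 cuts → 3 fragments:
  1–58 → 58 bp
  59–141 → 83 bp
  142–172 → 31 bp
Sorted largest to smallest: 83, 58, 31 bp.

83, 58, 31 bp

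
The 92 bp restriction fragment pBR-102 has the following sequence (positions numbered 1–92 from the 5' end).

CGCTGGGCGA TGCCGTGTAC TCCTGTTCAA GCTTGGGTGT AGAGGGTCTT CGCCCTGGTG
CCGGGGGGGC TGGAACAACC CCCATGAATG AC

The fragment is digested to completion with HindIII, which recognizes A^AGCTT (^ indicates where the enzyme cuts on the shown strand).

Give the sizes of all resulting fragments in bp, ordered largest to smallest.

The HindIII site (AAGCTT) starts at position 29.
HindIII cuts after the first base of each site, so after position 29.
Linear molecule, 1 cut → 2 fragments:
  1–29 → 29 bp
  30–92 → 63 bp
Sorted largest to smallest: 63, 29 bp.

63, 29 bp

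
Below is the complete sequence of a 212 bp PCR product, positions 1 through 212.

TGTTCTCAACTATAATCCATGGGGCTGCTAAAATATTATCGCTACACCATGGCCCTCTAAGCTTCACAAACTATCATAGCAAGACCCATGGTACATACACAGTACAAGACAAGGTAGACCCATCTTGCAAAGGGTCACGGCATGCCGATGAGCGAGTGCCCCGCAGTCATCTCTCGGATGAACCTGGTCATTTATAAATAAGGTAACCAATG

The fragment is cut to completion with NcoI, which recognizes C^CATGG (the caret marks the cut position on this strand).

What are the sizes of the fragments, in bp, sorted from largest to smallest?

126, 39, 30, 17 bp

NcoI sites (CCATGG) start at positions 17, 47, 86.
NcoI cuts after the first base of each site, so after positions 17, 47, 86.
Linear molecule, 3 cuts → 4 fragments:
  1–17 → 17 bp
  18–47 → 30 bp
  48–86 → 39 bp
  87–212 → 126 bp
Sorted largest to smallest: 126, 39, 30, 17 bp.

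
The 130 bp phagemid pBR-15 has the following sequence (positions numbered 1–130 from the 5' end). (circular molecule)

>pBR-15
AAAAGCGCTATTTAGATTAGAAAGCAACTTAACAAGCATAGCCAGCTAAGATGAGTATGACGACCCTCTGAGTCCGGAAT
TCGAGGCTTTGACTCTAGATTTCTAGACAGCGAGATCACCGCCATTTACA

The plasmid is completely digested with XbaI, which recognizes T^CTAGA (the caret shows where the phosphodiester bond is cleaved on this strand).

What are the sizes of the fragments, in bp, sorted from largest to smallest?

122, 8 bp

XbaI sites (TCTAGA) start at positions 94, 102.
XbaI cuts after the first base of each site, so after positions 94, 102.
Circular molecule, 2 cuts → 2 fragments:
  95–102 → 8 bp
  103–130 then 1–94 → 28 + 94 = 122 bp
Sorted largest to smallest: 122, 8 bp.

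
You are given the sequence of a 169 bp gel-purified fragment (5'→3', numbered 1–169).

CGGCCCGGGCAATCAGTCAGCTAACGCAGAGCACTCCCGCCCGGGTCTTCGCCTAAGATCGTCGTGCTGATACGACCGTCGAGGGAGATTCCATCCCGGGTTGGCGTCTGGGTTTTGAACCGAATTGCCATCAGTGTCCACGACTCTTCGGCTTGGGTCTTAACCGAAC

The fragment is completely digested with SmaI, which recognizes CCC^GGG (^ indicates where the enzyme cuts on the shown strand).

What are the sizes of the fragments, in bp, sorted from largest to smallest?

72, 55, 36, 6 bp

SmaI sites (CCCGGG) start at positions 4, 40, 95.
SmaI cuts after base 3 of each site, so after positions 6, 42, 97.
Linear molecule, 3 cuts → 4 fragments:
  1–6 → 6 bp
  7–42 → 36 bp
  43–97 → 55 bp
  98–169 → 72 bp
Sorted largest to smallest: 72, 55, 36, 6 bp.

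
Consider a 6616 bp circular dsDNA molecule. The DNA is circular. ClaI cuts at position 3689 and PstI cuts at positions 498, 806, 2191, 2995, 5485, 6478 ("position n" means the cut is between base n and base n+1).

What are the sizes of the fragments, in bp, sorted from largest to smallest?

Combined cut positions (sorted): 498, 806, 2191, 2995, 3689, 5485, 6478.
Circular molecule, 7 cuts → 7 fragments:
  806 − 498 = 308 bp
  2191 − 806 = 1385 bp
  2995 − 2191 = 804 bp
  3689 − 2995 = 694 bp
  5485 − 3689 = 1796 bp
  6478 − 5485 = 993 bp
  wrap: 6616 − 6478 + 498 = 636 bp
Sorted largest to smallest: 1796, 1385, 993, 804, 694, 636, 308 bp.

1796, 1385, 993, 804, 694, 636, 308 bp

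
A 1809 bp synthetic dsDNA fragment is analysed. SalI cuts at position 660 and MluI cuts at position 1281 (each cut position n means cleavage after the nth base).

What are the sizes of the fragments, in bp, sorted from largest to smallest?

660, 621, 528 bp

Combined cut positions (sorted): 660, 1281.
Linear molecule, 2 cuts → 3 fragments:
  660 − 0 = 660 bp
  1281 − 660 = 621 bp
  1809 − 1281 = 528 bp
Sorted largest to smallest: 660, 621, 528 bp.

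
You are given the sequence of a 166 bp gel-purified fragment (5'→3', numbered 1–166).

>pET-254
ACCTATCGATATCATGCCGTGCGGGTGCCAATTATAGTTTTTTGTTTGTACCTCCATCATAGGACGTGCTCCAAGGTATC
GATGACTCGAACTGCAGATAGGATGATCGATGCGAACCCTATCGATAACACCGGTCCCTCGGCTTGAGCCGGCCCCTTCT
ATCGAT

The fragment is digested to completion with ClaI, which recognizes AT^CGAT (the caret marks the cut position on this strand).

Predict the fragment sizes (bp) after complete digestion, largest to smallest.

ClaI sites (ATCGAT) start at positions 5, 78, 106, 121, 161.
ClaI cuts after base 2 of each site, so after positions 6, 79, 107, 122, 162.
Linear molecule, 5 cuts → 6 fragments:
  1–6 → 6 bp
  7–79 → 73 bp
  80–107 → 28 bp
  108–122 → 15 bp
  123–162 → 40 bp
  163–166 → 4 bp
Sorted largest to smallest: 73, 40, 28, 15, 6, 4 bp.

73, 40, 28, 15, 6, 4 bp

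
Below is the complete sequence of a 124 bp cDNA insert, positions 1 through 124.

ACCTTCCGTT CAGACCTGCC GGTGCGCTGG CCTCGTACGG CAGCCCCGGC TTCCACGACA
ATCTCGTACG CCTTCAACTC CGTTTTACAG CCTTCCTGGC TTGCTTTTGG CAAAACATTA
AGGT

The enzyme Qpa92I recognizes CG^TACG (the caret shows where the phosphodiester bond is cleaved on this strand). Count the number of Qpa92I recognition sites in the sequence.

CGTACG occurs starting at positions 34, 65.
Qpa92I cuts at 2 sites.

2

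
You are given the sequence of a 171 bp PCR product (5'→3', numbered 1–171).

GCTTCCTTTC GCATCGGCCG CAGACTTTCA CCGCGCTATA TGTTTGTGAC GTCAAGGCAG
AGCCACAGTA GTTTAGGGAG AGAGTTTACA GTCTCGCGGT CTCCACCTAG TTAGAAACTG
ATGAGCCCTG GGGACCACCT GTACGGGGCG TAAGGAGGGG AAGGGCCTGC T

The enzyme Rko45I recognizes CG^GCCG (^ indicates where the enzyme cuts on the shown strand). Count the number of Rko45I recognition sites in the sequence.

CGGCCG occurs starting at position 15.
Rko45I cuts at 1 site.

1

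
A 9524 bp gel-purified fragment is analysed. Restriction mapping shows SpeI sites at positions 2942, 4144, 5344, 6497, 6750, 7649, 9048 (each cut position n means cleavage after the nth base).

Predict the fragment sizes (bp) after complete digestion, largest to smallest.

Linear molecule, 7 cuts → 8 fragments:
  2942 − 0 = 2942 bp
  4144 − 2942 = 1202 bp
  5344 − 4144 = 1200 bp
  6497 − 5344 = 1153 bp
  6750 − 6497 = 253 bp
  7649 − 6750 = 899 bp
  9048 − 7649 = 1399 bp
  9524 − 9048 = 476 bp
Sorted largest to smallest: 2942, 1399, 1202, 1200, 1153, 899, 476, 253 bp.

2942, 1399, 1202, 1200, 1153, 899, 476, 253 bp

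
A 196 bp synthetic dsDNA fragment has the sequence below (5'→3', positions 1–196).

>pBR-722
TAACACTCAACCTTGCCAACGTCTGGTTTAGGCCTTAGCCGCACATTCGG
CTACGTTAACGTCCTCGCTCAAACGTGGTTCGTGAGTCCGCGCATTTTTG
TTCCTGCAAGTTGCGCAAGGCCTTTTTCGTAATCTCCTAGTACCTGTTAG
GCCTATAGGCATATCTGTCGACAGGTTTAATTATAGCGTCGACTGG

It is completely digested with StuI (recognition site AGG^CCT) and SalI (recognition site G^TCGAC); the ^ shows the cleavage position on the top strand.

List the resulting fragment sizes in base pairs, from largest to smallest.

StuI sites (AGGCCT) start at positions 30, 118, 149.
StuI cuts after base 3 of each site, so after positions 32, 120, 151.
SalI sites (GTCGAC) start at positions 167, 188.
SalI cuts after the first base of each site, so after positions 167, 188.
Combined cut positions: 32, 120, 151, 167, 188.
Linear molecule, 5 cuts → 6 fragments:
  1–32 → 32 bp
  33–120 → 88 bp
  121–151 → 31 bp
  152–167 → 16 bp
  168–188 → 21 bp
  189–196 → 8 bp
Sorted largest to smallest: 88, 32, 31, 21, 16, 8 bp.

88, 32, 31, 21, 16, 8 bp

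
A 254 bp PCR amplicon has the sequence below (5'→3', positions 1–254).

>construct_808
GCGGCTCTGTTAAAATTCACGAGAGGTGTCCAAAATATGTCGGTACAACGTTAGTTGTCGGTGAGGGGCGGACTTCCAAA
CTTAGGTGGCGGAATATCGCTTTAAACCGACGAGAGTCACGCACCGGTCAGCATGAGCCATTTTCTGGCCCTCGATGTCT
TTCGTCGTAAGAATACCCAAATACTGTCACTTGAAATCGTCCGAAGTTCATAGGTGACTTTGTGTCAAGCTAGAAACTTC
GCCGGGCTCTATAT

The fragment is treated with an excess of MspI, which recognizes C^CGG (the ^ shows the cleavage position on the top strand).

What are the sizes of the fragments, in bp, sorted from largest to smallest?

124, 118, 12 bp

MspI sites (CCGG) start at positions 124, 242.
MspI cuts after the first base of each site, so after positions 124, 242.
Linear molecule, 2 cuts → 3 fragments:
  1–124 → 124 bp
  125–242 → 118 bp
  243–254 → 12 bp
Sorted largest to smallest: 124, 118, 12 bp.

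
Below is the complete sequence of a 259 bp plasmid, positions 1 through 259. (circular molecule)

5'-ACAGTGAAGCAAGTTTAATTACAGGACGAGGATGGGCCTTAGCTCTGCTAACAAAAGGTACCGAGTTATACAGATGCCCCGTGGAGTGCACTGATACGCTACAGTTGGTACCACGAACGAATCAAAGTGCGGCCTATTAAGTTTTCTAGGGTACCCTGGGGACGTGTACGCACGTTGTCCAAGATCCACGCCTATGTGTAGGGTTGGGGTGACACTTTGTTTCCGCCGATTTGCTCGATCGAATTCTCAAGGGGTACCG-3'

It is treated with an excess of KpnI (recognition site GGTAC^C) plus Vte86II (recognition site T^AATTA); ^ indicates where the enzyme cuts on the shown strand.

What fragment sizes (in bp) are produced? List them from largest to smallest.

KpnI sites (GGTACC) start at positions 57, 107, 150, 253.
KpnI cuts after base 5 of each site (before the last base), so after positions 61, 111, 154, 257.
The Vte86II site (TAATTA) starts at position 16.
Vte86II cuts after the first base of each site, so after position 16.
Combined cut positions: 16, 61, 111, 154, 257.
Circular molecule, 5 cuts → 5 fragments:
  17–61 → 45 bp
  62–111 → 50 bp
  112–154 → 43 bp
  155–257 → 103 bp
  258–259 then 1–16 → 2 + 16 = 18 bp
Sorted largest to smallest: 103, 50, 45, 43, 18 bp.

103, 50, 45, 43, 18 bp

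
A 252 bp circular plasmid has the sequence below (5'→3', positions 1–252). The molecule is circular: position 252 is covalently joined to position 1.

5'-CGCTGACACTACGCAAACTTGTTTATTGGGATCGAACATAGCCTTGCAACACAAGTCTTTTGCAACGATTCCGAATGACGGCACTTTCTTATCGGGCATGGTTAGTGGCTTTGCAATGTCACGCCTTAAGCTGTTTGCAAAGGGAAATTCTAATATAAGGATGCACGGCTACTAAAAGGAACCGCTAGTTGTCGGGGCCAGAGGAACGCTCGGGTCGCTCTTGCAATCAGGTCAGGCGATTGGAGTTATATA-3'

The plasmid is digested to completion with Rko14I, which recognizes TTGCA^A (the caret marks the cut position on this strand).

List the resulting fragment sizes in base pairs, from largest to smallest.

Rko14I sites (TTGCAA) start at positions 44, 60, 111, 135, 221.
Rko14I cuts after base 5 of each site (before the last base), so after positions 48, 64, 115, 139, 225.
Circular molecule, 5 cuts → 5 fragments:
  49–64 → 16 bp
  65–115 → 51 bp
  116–139 → 24 bp
  140–225 → 86 bp
  226–252 then 1–48 → 27 + 48 = 75 bp
Sorted largest to smallest: 86, 75, 51, 24, 16 bp.

86, 75, 51, 24, 16 bp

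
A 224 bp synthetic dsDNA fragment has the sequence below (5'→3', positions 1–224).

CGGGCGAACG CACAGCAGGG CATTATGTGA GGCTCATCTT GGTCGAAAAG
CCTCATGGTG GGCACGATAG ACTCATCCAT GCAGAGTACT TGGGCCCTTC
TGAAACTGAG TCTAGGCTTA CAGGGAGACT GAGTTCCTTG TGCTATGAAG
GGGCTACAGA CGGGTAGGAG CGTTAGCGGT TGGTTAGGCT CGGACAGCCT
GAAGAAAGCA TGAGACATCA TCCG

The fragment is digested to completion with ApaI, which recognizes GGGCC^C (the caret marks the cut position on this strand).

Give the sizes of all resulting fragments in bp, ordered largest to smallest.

128, 96 bp

The ApaI site (GGGCCC) starts at position 92.
ApaI cuts after base 5 of each site (before the last base), so after position 96.
Linear molecule, 1 cut → 2 fragments:
  1–96 → 96 bp
  97–224 → 128 bp
Sorted largest to smallest: 128, 96 bp.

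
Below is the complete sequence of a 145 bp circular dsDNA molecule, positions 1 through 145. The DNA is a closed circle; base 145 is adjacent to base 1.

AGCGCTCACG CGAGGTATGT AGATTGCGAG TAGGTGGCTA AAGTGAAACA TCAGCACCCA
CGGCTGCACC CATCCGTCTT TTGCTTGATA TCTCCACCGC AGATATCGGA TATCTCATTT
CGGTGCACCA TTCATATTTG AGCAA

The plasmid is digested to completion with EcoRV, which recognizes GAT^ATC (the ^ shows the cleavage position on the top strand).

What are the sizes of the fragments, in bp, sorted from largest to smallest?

123, 15, 7 bp

EcoRV sites (GATATC) start at positions 87, 102, 109.
EcoRV cuts after base 3 of each site, so after positions 89, 104, 111.
Circular molecule, 3 cuts → 3 fragments:
  90–104 → 15 bp
  105–111 → 7 bp
  112–145 then 1–89 → 34 + 89 = 123 bp
Sorted largest to smallest: 123, 15, 7 bp.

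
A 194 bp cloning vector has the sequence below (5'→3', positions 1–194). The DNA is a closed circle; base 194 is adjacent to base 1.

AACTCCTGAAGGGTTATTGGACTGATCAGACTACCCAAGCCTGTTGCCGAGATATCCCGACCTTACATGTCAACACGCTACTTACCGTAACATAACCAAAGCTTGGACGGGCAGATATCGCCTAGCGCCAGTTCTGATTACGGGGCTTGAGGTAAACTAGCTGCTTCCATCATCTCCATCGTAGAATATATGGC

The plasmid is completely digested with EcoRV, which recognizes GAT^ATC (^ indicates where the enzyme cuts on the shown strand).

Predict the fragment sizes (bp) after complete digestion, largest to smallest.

EcoRV sites (GATATC) start at positions 51, 114.
EcoRV cuts after base 3 of each site, so after positions 53, 116.
Circular molecule, 2 cuts → 2 fragments:
  54–116 → 63 bp
  117–194 then 1–53 → 78 + 53 = 131 bp
Sorted largest to smallest: 131, 63 bp.

131, 63 bp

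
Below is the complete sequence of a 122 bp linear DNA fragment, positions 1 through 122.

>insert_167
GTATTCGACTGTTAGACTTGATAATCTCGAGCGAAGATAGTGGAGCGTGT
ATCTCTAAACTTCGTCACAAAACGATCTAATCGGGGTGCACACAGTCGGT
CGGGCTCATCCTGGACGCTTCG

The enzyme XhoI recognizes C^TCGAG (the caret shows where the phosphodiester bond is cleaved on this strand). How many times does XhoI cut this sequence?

1

CTCGAG occurs starting at position 26.
XhoI cuts at 1 site.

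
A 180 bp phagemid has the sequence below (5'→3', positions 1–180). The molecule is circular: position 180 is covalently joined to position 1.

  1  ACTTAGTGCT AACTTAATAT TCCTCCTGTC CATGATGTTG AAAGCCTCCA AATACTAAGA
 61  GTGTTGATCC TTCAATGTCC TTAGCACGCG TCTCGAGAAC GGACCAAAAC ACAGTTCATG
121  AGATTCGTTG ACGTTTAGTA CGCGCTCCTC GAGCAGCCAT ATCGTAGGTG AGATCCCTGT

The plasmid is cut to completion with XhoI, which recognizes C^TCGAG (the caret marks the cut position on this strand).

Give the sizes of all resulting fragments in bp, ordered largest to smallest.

124, 56 bp

XhoI sites (CTCGAG) start at positions 92, 148.
XhoI cuts after the first base of each site, so after positions 92, 148.
Circular molecule, 2 cuts → 2 fragments:
  93–148 → 56 bp
  149–180 then 1–92 → 32 + 92 = 124 bp
Sorted largest to smallest: 124, 56 bp.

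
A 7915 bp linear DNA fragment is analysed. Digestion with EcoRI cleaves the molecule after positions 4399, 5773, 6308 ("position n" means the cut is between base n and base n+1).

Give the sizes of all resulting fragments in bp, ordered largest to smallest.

4399, 1607, 1374, 535 bp

Linear molecule, 3 cuts → 4 fragments:
  4399 − 0 = 4399 bp
  5773 − 4399 = 1374 bp
  6308 − 5773 = 535 bp
  7915 − 6308 = 1607 bp
Sorted largest to smallest: 4399, 1607, 1374, 535 bp.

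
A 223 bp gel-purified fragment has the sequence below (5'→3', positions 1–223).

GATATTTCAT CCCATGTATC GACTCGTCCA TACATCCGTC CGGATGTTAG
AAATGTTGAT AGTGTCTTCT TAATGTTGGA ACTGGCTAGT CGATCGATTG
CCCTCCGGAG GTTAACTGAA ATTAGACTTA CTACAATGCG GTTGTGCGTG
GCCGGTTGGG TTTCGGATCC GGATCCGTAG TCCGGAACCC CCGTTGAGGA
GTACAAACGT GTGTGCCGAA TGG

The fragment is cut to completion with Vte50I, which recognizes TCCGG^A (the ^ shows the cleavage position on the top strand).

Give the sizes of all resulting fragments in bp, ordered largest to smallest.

65, 64, 43, 38, 13 bp

Vte50I sites (TCCGGA) start at positions 39, 104, 168, 181.
Vte50I cuts after base 5 of each site (before the last base), so after positions 43, 108, 172, 185.
Linear molecule, 4 cuts → 5 fragments:
  1–43 → 43 bp
  44–108 → 65 bp
  109–172 → 64 bp
  173–185 → 13 bp
  186–223 → 38 bp
Sorted largest to smallest: 65, 64, 43, 38, 13 bp.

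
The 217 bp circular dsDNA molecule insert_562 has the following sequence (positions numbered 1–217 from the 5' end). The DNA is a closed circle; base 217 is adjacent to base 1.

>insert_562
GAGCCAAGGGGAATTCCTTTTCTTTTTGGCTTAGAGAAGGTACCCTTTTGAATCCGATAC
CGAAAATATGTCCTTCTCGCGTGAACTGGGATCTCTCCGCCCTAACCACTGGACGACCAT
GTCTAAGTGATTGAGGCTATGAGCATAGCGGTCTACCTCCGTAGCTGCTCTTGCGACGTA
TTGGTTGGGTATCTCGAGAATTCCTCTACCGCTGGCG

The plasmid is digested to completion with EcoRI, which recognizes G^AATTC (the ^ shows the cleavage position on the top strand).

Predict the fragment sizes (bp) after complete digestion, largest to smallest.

EcoRI sites (GAATTC) start at positions 11, 198.
EcoRI cuts after the first base of each site, so after positions 11, 198.
Circular molecule, 2 cuts → 2 fragments:
  12–198 → 187 bp
  199–217 then 1–11 → 19 + 11 = 30 bp
Sorted largest to smallest: 187, 30 bp.

187, 30 bp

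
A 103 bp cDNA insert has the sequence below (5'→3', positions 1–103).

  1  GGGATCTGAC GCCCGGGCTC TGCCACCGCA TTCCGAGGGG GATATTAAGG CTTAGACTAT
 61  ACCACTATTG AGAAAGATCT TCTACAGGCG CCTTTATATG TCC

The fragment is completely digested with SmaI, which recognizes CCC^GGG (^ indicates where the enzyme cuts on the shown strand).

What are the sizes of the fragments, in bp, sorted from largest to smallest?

The SmaI site (CCCGGG) starts at position 12.
SmaI cuts after base 3 of each site, so after position 14.
Linear molecule, 1 cut → 2 fragments:
  1–14 → 14 bp
  15–103 → 89 bp
Sorted largest to smallest: 89, 14 bp.

89, 14 bp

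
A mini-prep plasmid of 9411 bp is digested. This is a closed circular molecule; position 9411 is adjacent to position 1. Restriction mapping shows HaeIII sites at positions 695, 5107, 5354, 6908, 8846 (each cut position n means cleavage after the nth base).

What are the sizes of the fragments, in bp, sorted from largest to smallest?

4412, 1938, 1554, 1260, 247 bp

Circular molecule, 5 cuts → 5 fragments:
  5107 − 695 = 4412 bp
  5354 − 5107 = 247 bp
  6908 − 5354 = 1554 bp
  8846 − 6908 = 1938 bp
  wrap: 9411 − 8846 + 695 = 1260 bp
Sorted largest to smallest: 4412, 1938, 1554, 1260, 247 bp.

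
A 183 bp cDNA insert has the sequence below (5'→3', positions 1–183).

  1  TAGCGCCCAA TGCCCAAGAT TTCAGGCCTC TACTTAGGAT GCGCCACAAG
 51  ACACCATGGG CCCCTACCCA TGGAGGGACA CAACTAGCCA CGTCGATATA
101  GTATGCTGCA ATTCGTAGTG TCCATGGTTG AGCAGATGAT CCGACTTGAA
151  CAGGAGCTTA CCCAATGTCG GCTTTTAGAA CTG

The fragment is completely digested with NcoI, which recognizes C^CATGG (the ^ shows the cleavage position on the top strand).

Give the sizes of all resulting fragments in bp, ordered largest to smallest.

NcoI sites (CCATGG) start at positions 54, 68, 122.
NcoI cuts after the first base of each site, so after positions 54, 68, 122.
Linear molecule, 3 cuts → 4 fragments:
  1–54 → 54 bp
  55–68 → 14 bp
  69–122 → 54 bp
  123–183 → 61 bp
Sorted largest to smallest: 61, 54, 54, 14 bp.

61, 54, 54, 14 bp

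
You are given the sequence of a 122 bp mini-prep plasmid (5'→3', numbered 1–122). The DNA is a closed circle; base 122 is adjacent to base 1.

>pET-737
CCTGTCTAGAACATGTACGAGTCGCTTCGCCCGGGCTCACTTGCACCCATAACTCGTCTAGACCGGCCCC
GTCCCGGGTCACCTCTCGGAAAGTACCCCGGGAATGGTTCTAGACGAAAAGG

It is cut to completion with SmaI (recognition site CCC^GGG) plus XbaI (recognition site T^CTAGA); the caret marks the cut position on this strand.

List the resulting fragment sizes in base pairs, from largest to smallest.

27, 25, 24, 18, 18, 10 bp

SmaI sites (CCCGGG) start at positions 30, 73, 97.
SmaI cuts after base 3 of each site, so after positions 32, 75, 99.
XbaI sites (TCTAGA) start at positions 5, 57, 109.
XbaI cuts after the first base of each site, so after positions 5, 57, 109.
Combined cut positions: 5, 32, 57, 75, 99, 109.
Circular molecule, 6 cuts → 6 fragments:
  6–32 → 27 bp
  33–57 → 25 bp
  58–75 → 18 bp
  76–99 → 24 bp
  100–109 → 10 bp
  110–122 then 1–5 → 13 + 5 = 18 bp
Sorted largest to smallest: 27, 25, 24, 18, 18, 10 bp.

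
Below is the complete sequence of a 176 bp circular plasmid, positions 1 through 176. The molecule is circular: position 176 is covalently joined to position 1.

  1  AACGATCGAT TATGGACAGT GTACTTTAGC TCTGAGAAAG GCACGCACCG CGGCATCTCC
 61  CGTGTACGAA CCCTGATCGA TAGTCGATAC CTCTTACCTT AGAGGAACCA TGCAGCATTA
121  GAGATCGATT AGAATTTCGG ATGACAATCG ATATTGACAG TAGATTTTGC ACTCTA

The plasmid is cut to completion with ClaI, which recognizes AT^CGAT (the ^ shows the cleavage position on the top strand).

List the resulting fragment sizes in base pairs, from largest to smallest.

ClaI sites (ATCGAT) start at positions 5, 76, 124, 147.
ClaI cuts after base 2 of each site, so after positions 6, 77, 125, 148.
Circular molecule, 4 cuts → 4 fragments:
  7–77 → 71 bp
  78–125 → 48 bp
  126–148 → 23 bp
  149–176 then 1–6 → 28 + 6 = 34 bp
Sorted largest to smallest: 71, 48, 34, 23 bp.

71, 48, 34, 23 bp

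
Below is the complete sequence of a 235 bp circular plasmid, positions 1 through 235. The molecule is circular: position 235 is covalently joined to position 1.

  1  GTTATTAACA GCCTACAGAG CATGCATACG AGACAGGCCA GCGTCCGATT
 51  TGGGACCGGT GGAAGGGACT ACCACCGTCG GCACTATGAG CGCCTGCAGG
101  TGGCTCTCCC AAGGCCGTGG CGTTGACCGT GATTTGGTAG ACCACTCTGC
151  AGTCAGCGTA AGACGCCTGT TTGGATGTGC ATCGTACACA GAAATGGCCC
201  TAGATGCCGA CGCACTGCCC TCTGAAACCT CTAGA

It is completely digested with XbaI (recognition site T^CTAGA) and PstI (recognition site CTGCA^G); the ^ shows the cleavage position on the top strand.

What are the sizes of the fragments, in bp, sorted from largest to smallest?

103, 79, 53 bp

The XbaI site (TCTAGA) starts at position 230.
XbaI cuts after the first base of each site, so after position 230.
PstI sites (CTGCAG) start at positions 94, 147.
PstI cuts after base 5 of each site (before the last base), so after positions 98, 151.
Combined cut positions: 98, 151, 230.
Circular molecule, 3 cuts → 3 fragments:
  99–151 → 53 bp
  152–230 → 79 bp
  231–235 then 1–98 → 5 + 98 = 103 bp
Sorted largest to smallest: 103, 79, 53 bp.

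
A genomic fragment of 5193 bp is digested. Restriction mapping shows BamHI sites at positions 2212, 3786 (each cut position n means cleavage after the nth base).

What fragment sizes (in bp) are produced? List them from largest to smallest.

Linear molecule, 2 cuts → 3 fragments:
  2212 − 0 = 2212 bp
  3786 − 2212 = 1574 bp
  5193 − 3786 = 1407 bp
Sorted largest to smallest: 2212, 1574, 1407 bp.

2212, 1574, 1407 bp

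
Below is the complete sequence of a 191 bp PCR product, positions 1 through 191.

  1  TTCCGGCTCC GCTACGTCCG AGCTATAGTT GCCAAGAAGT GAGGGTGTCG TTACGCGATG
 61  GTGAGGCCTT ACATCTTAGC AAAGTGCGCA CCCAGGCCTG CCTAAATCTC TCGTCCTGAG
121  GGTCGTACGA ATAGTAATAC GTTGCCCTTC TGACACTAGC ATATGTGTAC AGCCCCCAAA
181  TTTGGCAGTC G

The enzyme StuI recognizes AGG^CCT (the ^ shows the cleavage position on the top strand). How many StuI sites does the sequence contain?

AGGCCT occurs starting at positions 64, 94.
StuI cuts at 2 sites.

2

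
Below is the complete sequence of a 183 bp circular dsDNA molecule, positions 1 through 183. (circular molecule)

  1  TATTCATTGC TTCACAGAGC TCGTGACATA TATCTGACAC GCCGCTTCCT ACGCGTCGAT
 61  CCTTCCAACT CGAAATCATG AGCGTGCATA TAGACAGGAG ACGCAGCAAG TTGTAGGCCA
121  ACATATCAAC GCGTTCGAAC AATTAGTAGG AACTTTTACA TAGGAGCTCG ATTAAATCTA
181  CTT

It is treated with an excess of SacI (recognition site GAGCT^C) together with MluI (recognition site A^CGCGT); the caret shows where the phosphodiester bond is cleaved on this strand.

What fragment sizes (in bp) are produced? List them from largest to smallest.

SacI sites (GAGCTC) start at positions 17, 164.
SacI cuts after base 5 of each site (before the last base), so after positions 21, 168.
MluI sites (ACGCGT) start at positions 51, 129.
MluI cuts after the first base of each site, so after positions 51, 129.
Combined cut positions: 21, 51, 129, 168.
Circular molecule, 4 cuts → 4 fragments:
  22–51 → 30 bp
  52–129 → 78 bp
  130–168 → 39 bp
  169–183 then 1–21 → 15 + 21 = 36 bp
Sorted largest to smallest: 78, 39, 36, 30 bp.

78, 39, 36, 30 bp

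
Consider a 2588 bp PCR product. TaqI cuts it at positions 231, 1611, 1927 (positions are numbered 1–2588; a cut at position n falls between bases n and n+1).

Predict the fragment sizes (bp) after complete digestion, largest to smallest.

1380, 661, 316, 231 bp

Linear molecule, 3 cuts → 4 fragments:
  231 − 0 = 231 bp
  1611 − 231 = 1380 bp
  1927 − 1611 = 316 bp
  2588 − 1927 = 661 bp
Sorted largest to smallest: 1380, 661, 316, 231 bp.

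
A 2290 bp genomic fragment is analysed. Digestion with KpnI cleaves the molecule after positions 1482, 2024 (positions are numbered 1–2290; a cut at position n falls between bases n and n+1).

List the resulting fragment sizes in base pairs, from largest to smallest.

1482, 542, 266 bp

Linear molecule, 2 cuts → 3 fragments:
  1482 − 0 = 1482 bp
  2024 − 1482 = 542 bp
  2290 − 2024 = 266 bp
Sorted largest to smallest: 1482, 542, 266 bp.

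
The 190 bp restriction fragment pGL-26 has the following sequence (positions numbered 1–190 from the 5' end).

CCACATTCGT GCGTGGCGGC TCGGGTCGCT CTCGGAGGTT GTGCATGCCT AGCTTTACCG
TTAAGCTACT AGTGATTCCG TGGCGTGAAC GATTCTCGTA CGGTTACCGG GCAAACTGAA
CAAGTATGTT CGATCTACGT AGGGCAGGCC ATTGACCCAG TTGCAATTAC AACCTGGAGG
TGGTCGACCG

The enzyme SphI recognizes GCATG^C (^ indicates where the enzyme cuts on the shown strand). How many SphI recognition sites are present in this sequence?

GCATGC occurs starting at position 43.
SphI cuts at 1 site.

1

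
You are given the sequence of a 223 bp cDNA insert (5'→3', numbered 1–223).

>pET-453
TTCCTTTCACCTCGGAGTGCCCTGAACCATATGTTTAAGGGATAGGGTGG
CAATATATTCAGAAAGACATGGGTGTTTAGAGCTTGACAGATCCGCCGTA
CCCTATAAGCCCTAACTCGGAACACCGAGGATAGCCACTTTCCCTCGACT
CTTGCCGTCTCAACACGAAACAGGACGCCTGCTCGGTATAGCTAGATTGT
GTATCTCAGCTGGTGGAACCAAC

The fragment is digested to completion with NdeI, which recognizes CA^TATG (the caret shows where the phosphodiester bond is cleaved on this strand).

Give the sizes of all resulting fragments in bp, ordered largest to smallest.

The NdeI site (CATATG) starts at position 28.
NdeI cuts after base 2 of each site, so after position 29.
Linear molecule, 1 cut → 2 fragments:
  1–29 → 29 bp
  30–223 → 194 bp
Sorted largest to smallest: 194, 29 bp.

194, 29 bp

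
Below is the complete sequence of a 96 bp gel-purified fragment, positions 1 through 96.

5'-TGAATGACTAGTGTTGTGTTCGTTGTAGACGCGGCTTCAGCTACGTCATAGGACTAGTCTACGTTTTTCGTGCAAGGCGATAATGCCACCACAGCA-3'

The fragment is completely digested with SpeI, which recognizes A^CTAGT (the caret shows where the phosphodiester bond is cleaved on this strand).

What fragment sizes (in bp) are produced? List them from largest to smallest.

SpeI sites (ACTAGT) start at positions 7, 53.
SpeI cuts after the first base of each site, so after positions 7, 53.
Linear molecule, 2 cuts → 3 fragments:
  1–7 → 7 bp
  8–53 → 46 bp
  54–96 → 43 bp
Sorted largest to smallest: 46, 43, 7 bp.

46, 43, 7 bp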